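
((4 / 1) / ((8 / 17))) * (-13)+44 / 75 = -16487/150 = -109.91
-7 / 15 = -0.47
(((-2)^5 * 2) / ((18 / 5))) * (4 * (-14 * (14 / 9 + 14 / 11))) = 2508800/891 = 2815.71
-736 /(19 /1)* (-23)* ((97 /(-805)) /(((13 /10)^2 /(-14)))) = 2855680/3211 = 889.34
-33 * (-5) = 165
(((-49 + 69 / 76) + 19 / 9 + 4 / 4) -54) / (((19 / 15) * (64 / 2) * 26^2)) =-338515/93709824 = 0.00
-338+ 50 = -288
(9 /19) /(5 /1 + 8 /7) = 63/817 = 0.08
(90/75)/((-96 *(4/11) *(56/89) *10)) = -979/179200 = -0.01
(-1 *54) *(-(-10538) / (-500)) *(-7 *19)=-18920979/125 = -151367.83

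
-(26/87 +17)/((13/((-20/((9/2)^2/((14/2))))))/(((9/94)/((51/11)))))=4635400/24399063 = 0.19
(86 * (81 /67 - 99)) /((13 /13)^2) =-563472/67 = -8410.03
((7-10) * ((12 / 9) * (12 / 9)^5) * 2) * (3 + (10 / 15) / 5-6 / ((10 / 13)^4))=215090176/455625 = 472.08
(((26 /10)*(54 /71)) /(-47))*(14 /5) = -9828/83425 = -0.12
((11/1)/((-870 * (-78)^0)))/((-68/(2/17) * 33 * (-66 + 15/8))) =-2/193475385 = 0.00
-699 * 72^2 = -3623616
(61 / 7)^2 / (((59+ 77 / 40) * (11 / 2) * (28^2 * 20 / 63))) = 33489/36779204 = 0.00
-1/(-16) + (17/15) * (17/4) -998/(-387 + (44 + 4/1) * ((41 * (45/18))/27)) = 4313833/442320 = 9.75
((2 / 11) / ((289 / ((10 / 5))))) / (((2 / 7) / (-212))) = -2968/3179 = -0.93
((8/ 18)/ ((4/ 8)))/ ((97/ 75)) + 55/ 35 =4601/2037 = 2.26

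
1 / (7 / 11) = 11/7 = 1.57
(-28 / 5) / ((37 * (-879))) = 28/162615 = 0.00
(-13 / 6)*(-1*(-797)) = -10361/6 = -1726.83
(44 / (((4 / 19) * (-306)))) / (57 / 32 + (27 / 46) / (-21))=-538384/1382049 = -0.39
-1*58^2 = -3364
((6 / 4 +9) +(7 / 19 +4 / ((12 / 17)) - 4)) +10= 2569/114 = 22.54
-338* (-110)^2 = -4089800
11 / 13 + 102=1337/13 = 102.85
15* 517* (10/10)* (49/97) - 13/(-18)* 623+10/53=4367.61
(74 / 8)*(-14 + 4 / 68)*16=-35076/17 = -2063.29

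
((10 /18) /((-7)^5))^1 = -5/151263 = 0.00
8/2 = 4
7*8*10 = 560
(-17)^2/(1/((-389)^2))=43731769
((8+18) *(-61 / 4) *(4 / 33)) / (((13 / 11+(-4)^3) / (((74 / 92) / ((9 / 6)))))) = 58682/143037 = 0.41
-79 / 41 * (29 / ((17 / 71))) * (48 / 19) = -7807728/13243 = -589.57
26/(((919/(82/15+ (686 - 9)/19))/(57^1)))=304538/4595 = 66.28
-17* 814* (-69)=954822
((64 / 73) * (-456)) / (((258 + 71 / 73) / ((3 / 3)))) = -1536/995 = -1.54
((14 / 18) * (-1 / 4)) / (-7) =1/36 = 0.03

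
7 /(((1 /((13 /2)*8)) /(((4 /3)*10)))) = 14560/3 = 4853.33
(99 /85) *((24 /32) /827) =297/281180 = 0.00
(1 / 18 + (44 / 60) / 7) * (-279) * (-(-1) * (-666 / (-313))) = -95.17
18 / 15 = 6/5 = 1.20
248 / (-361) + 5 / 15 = -383/1083 = -0.35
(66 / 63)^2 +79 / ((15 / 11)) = 130163/2205 = 59.03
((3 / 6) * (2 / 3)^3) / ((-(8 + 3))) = -0.01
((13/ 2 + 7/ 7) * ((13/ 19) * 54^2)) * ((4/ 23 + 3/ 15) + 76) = 499418946/437 = 1142835.12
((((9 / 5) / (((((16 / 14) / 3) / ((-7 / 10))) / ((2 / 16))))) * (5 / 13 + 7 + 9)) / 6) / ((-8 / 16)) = 93933/41600 = 2.26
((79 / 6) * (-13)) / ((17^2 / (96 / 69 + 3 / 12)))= -155077/159528 = -0.97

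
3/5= 0.60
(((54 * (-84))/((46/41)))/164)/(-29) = 567/667 = 0.85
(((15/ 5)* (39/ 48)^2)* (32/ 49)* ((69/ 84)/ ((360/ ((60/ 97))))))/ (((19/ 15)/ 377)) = 21980985/40457536 = 0.54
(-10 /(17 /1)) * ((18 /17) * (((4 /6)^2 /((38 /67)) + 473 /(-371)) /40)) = 31169/4074322 = 0.01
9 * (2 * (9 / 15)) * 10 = 108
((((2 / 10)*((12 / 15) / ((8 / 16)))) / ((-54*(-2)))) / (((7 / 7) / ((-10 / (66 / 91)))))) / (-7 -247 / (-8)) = -1456/850905 = 0.00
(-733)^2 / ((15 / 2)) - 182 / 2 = 1073213/15 = 71547.53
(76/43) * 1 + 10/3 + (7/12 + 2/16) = 5995/1032 = 5.81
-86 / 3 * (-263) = 22618/3 = 7539.33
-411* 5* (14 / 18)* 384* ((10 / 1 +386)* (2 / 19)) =-486097920/19 = -25584101.05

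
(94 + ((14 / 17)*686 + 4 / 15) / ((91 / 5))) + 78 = 942380/4641 = 203.06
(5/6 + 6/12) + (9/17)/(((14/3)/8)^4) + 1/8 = 5907571/979608 = 6.03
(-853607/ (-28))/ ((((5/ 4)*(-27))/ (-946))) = 807512222/945 = 854510.29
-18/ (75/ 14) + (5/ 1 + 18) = 491/25 = 19.64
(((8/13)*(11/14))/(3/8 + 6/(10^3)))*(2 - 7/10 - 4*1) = -39600/11557 = -3.43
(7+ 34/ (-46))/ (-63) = -0.10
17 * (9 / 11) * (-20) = -3060/11 = -278.18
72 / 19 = 3.79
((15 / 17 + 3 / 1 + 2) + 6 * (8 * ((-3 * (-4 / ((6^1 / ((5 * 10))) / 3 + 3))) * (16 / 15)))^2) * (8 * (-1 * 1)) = -334522400/6137 = -54509.11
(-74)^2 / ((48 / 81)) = 9240.75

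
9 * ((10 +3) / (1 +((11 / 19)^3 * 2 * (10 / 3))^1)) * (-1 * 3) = -7222527/47197 = -153.03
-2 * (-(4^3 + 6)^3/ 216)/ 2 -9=42632/27 = 1578.96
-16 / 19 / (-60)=4/285 = 0.01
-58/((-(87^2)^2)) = 2/1975509 = 0.00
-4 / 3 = -1.33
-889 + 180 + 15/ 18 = -708.17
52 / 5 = 10.40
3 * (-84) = -252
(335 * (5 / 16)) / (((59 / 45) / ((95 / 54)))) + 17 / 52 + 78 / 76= 198412567/1399008 = 141.82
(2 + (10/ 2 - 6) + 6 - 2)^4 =625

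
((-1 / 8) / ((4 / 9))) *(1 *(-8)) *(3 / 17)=27/68 = 0.40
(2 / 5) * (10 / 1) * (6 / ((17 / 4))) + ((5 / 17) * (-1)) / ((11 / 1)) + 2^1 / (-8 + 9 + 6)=7731/1309 = 5.91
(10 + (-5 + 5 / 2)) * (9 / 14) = 135/28 = 4.82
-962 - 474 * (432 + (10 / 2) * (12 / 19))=-3937310/19 = -207226.84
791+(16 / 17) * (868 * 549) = 7637959/17 = 449291.71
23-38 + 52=37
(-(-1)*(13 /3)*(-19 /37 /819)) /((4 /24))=-0.02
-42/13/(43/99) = -4158/559 = -7.44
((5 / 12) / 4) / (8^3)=5/24576 = 0.00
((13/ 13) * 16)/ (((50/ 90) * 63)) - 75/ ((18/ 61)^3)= -198577271/68040 = -2918.54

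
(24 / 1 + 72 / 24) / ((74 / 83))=2241/74 = 30.28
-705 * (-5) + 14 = 3539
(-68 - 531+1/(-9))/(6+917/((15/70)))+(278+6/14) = 278.29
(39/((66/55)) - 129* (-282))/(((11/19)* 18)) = 1383599/396 = 3493.94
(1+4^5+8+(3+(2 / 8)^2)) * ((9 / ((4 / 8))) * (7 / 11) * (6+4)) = 474705/4 = 118676.25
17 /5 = 3.40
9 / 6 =3/2 = 1.50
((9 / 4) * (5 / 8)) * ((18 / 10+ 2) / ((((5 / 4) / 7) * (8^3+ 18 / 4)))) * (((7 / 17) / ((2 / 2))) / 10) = 8379/3512200 = 0.00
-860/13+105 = 505/13 = 38.85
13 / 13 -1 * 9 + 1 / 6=-47/6 = -7.83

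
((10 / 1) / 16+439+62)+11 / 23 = 92387/184 = 502.10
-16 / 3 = -5.33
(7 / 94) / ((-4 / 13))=-91/376 = -0.24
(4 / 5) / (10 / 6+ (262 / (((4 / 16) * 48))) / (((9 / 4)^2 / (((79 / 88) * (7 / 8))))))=85536/540415 = 0.16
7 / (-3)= -7/3 = -2.33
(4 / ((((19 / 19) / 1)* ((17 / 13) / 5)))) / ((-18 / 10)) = -1300/153 = -8.50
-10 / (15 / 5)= -10/3 = -3.33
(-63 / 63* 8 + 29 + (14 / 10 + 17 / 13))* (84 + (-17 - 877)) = -19203.23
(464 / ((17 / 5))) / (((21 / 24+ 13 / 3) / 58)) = 645888/425 = 1519.74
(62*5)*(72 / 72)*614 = 190340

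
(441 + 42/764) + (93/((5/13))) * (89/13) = 4004229/1910 = 2096.45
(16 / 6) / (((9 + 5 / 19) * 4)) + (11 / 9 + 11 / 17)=26137/13464 = 1.94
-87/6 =-29/2 = -14.50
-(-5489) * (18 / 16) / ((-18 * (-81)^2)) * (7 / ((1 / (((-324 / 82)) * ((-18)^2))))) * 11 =422653/82 = 5154.30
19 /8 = 2.38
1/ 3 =0.33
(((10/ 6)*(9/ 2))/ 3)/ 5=1/2 = 0.50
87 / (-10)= -87/10 = -8.70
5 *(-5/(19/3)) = -75/19 = -3.95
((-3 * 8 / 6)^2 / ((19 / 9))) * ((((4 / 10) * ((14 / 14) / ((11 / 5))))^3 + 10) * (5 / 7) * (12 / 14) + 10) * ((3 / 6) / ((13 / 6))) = 454347360/16109093 = 28.20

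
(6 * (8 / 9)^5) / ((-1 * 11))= -65536/216513 = -0.30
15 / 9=5/3 = 1.67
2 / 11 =0.18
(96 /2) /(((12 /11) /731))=32164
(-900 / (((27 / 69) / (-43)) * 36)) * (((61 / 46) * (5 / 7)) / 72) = 327875/9072 = 36.14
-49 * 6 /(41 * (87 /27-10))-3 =-4857/2501 = -1.94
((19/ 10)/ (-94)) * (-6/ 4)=57/1880 = 0.03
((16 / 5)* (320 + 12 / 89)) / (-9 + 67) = 227936/12905 = 17.66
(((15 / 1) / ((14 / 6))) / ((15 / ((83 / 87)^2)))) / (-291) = -6889/5139351 = 0.00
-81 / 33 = -27/11 = -2.45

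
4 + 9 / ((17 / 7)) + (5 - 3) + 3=216/17 = 12.71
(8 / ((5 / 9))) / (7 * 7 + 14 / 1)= 0.23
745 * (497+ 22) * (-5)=-1933275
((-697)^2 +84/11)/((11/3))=16031949/121 = 132495.45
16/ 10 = 8/5 = 1.60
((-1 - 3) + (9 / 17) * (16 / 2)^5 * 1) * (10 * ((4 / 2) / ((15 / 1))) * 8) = 9435008/51 = 185000.16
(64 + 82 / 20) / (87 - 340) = -681/2530 = -0.27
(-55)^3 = -166375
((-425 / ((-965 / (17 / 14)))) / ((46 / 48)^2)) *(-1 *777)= -46193760/102097 = -452.45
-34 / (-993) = 34/993 = 0.03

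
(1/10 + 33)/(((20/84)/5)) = 6951/10 = 695.10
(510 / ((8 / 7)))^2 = 3186225/16 = 199139.06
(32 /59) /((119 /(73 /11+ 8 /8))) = 0.03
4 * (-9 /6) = -6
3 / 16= 0.19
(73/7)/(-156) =-0.07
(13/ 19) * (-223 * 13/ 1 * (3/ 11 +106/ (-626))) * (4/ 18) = -26833144/588753 = -45.58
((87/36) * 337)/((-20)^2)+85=417773/4800 = 87.04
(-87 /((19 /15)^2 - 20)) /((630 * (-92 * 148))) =-435/788992736 = 0.00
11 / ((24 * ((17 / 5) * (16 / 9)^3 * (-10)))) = -2673/1114112 = 0.00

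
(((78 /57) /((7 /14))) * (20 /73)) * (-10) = -10400/1387 = -7.50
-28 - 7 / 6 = -175/6 = -29.17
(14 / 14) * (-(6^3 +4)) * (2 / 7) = -440/7 = -62.86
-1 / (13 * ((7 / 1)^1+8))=-1/195 = -0.01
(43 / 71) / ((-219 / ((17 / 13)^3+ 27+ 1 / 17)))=-47048063/580739601 = -0.08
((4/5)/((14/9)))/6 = 3/35 = 0.09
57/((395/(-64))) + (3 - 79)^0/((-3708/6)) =-2254859/244110 = -9.24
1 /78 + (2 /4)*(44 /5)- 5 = -229/390 = -0.59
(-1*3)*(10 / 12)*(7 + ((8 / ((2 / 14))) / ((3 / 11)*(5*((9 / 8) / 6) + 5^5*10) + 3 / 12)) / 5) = -52512971/3000178 = -17.50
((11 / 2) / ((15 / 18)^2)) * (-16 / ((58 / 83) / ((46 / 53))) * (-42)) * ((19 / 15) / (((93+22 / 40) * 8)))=804345696/71893175 = 11.19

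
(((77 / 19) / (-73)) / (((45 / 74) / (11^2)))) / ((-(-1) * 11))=-62678/62415 = -1.00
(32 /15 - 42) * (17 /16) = -5083/120 = -42.36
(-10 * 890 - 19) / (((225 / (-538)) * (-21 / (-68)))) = 36254744/525 = 69056.66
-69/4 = -17.25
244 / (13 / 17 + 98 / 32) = 63.75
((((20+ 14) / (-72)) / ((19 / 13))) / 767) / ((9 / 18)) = -17/20178 = 0.00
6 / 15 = 2/5 = 0.40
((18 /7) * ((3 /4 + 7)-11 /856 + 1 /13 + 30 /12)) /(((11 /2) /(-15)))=-15494625/214214 = -72.33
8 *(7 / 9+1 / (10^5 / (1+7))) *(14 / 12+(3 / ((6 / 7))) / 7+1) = 1400144/84375 = 16.59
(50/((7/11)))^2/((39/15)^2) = 913.24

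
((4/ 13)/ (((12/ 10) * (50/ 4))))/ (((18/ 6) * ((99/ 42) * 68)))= 14/328185 = 0.00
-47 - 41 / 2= -135/2 = -67.50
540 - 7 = 533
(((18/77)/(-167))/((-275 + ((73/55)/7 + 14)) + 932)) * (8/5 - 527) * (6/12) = 71/129592 = 0.00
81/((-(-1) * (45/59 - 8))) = -4779/427 = -11.19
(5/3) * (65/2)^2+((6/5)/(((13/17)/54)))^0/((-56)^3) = 927471997/526848 = 1760.42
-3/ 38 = -0.08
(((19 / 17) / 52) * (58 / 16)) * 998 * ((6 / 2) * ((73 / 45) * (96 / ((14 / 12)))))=31138.37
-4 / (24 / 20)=-3.33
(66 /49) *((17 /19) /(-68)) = -0.02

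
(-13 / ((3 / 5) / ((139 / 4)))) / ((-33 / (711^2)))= 507486915/44 = 11533793.52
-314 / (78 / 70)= -10990/39 = -281.79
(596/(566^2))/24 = 149/1922136 = 0.00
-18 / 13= -1.38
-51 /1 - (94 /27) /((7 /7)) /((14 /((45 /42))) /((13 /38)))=-1712371/33516 = -51.09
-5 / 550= -1/110 = -0.01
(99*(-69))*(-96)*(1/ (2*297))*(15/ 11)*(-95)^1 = -1573200/11 = -143018.18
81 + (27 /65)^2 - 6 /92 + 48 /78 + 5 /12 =95782729/1166100 = 82.14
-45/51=-15/17 = -0.88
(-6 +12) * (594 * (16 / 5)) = 57024/5 = 11404.80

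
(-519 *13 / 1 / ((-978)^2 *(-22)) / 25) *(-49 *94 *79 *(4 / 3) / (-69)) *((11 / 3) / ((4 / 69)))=409176313/71736300 = 5.70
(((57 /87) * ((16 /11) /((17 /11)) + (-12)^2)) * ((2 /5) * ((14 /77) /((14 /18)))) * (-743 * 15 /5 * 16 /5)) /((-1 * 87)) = 260204544/357425 = 728.00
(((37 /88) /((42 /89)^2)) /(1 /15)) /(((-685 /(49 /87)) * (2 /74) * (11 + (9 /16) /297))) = -293077/3742566 = -0.08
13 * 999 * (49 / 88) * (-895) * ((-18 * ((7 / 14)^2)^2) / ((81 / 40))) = 316413825/88 = 3595611.65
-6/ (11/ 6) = -36/11 = -3.27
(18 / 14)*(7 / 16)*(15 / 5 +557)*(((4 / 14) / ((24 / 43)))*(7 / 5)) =903/4 = 225.75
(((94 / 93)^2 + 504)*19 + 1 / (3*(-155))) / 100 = 414953447/4324500 = 95.95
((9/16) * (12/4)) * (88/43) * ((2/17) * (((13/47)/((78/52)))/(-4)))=-1287/68714 = -0.02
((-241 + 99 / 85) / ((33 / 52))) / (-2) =530036/2805 = 188.96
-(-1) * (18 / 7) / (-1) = -2.57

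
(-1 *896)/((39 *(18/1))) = -448/351 = -1.28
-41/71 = -0.58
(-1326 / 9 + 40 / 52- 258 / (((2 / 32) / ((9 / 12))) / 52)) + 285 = -6273289/39 = -160853.56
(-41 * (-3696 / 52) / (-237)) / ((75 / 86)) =-1086008/77025 = -14.10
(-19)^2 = 361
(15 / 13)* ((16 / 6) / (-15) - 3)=-11/3 = -3.67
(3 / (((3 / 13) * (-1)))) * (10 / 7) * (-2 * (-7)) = -260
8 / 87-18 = -17.91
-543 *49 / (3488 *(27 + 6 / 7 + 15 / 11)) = -682913/2616000 = -0.26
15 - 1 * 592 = -577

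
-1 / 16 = -0.06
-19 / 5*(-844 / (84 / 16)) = 64144/105 = 610.90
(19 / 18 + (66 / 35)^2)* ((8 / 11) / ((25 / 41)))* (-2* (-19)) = 633688456/3031875 = 209.01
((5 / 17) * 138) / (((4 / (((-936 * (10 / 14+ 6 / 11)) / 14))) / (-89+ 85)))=31323240/9163 = 3418.45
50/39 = 1.28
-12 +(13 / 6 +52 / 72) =-82/9 = -9.11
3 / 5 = 0.60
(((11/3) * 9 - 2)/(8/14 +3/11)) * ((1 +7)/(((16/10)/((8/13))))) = 19096/169 = 112.99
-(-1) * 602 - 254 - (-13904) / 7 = 2334.29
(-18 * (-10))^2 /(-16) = -2025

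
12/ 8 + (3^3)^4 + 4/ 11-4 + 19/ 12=70150139/132 = 531440.45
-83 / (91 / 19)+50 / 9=-9643/819 = -11.77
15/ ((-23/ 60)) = -900/23 = -39.13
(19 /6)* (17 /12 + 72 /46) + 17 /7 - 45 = -384029/11592 = -33.13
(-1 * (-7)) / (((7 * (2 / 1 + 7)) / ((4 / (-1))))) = -4/9 = -0.44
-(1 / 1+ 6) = -7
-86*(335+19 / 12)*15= -868385/2 = -434192.50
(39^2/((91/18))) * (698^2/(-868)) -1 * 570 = -257378736/1519 = -169439.59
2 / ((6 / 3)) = 1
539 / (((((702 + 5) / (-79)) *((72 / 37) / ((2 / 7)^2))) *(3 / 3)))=-32153/12726 = -2.53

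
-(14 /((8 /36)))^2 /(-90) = 441/10 = 44.10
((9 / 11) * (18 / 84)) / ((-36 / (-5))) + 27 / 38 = 0.73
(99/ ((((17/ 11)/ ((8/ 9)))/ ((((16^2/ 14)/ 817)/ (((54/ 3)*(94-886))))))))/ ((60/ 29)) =-5104/118125945 = 0.00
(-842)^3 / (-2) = 298473844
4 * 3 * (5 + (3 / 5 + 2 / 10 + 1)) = 408/5 = 81.60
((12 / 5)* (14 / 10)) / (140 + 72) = 21/1325 = 0.02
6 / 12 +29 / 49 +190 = 18727/98 = 191.09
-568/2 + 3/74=-283.96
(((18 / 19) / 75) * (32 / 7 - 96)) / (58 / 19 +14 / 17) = -3264/10955 = -0.30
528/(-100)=-132/25 = -5.28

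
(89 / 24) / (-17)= -89/408 = -0.22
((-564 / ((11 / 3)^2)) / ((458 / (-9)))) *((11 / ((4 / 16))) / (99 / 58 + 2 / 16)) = 21197376/1070575 = 19.80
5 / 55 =1/11 = 0.09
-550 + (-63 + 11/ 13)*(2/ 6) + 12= -21790/39 = -558.72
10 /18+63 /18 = 73/18 = 4.06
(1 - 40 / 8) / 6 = -0.67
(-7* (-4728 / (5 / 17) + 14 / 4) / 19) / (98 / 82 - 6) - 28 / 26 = -1233.40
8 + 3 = 11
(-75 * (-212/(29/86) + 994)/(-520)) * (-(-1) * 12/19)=238365/7163 = 33.28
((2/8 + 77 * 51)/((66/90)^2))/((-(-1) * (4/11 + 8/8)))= 5355.34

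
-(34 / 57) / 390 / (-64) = 17/711360 = 0.00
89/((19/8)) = 712/19 = 37.47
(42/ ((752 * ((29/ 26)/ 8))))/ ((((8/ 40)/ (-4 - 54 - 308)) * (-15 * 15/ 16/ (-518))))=-184026752/6815 = -27003.19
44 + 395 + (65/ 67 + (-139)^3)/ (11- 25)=90174095/469 = 192268.86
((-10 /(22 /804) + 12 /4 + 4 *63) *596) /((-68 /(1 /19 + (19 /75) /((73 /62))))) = 336206133/1296845 = 259.25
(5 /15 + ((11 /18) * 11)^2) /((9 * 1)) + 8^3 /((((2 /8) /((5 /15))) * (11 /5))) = 10115519/32076 = 315.36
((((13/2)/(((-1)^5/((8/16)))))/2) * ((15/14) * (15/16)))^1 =-2925/1792 = -1.63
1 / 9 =0.11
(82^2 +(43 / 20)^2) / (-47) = -143.16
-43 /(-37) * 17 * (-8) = -5848/37 = -158.05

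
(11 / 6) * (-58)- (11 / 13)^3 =-704836/6591 = -106.94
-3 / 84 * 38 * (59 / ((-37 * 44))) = 1121/22792 = 0.05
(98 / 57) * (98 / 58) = 4802/1653 = 2.91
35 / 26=1.35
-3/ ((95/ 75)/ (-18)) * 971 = 786510/19 = 41395.26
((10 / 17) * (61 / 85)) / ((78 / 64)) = 0.35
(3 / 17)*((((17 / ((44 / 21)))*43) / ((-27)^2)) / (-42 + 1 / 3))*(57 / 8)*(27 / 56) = -2451/352000 = -0.01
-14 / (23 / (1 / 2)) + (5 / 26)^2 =-4157/15548 = -0.27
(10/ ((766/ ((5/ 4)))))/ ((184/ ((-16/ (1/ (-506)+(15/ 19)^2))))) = -99275/43466287 = 0.00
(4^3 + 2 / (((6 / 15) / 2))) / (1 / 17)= 1258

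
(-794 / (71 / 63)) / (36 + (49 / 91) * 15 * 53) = -216762/142781 = -1.52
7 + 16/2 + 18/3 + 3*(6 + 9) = 66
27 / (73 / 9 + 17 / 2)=486/299 = 1.63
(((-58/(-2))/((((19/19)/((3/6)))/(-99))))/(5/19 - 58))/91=54549/199654 = 0.27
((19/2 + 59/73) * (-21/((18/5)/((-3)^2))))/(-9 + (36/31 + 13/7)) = 34291425/379016 = 90.47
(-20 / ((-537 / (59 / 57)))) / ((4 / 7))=0.07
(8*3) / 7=24/7 = 3.43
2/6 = 1/3 = 0.33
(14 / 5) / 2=1.40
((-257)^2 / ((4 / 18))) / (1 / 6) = 1783323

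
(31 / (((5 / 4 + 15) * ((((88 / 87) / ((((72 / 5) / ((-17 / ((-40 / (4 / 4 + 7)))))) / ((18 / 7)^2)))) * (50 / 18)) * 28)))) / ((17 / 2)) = 18879/10331750 = 0.00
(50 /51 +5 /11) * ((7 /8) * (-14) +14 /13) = -467705/29172 = -16.03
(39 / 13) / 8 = 0.38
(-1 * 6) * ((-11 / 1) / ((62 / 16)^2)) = 4224/961 = 4.40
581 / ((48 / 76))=11039/12 = 919.92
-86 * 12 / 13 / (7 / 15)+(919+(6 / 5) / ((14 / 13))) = 341252/455 = 750.00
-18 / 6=-3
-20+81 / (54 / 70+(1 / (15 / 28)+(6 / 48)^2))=187660/17833 = 10.52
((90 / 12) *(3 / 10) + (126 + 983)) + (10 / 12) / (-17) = 226685/204 = 1111.20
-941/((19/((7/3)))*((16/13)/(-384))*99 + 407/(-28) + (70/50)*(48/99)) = 113032920/1974859 = 57.24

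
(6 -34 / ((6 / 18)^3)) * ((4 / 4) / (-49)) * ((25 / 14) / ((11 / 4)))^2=2280000/290521 = 7.85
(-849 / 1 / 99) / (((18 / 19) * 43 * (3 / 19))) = -102163/76626 = -1.33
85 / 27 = 3.15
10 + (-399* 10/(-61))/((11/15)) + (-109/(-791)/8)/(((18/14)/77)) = 547163863/5459256 = 100.23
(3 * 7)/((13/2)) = 42/13 = 3.23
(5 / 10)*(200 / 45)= 2.22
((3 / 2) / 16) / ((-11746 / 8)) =-3/46984 = 0.00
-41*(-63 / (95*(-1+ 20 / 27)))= -9963/95 = -104.87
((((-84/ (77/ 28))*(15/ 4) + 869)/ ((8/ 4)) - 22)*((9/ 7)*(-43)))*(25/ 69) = -25203375/3542 = -7115.58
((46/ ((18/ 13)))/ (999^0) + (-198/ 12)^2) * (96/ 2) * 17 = 249265.33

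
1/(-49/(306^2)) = -1910.94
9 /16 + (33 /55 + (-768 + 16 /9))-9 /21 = -765.49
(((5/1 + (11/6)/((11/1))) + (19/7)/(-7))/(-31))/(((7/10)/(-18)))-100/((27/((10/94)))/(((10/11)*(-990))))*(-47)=-531523550/31899 = -16662.70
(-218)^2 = 47524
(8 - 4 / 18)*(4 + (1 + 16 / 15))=1274/27 = 47.19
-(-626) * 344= 215344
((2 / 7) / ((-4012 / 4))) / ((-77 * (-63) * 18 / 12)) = -4/102176613 = 0.00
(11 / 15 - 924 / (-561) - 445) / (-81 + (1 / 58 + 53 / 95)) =124380536/22600191 = 5.50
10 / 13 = 0.77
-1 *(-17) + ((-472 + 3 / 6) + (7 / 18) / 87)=-355870/783 = -454.50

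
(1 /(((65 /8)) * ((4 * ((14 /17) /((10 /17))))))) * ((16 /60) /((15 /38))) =304/20475 = 0.01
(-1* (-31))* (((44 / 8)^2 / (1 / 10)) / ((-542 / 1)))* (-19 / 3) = 356345/3252 = 109.58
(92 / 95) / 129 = 92/12255 = 0.01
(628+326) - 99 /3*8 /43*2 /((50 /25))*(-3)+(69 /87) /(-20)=24251131/24940 = 972.38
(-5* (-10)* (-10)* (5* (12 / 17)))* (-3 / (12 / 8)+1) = 30000/17 = 1764.71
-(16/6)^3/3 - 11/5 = -3451/405 = -8.52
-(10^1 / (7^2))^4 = -10000/5764801 = 0.00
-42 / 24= -1.75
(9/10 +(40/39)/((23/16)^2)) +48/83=33813437/17123730 = 1.97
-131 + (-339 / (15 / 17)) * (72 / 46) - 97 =-95376/115 = -829.36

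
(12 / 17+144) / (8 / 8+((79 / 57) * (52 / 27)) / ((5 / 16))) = 18929700/1248191 = 15.17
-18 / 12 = -3/2 = -1.50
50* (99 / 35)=990/7 = 141.43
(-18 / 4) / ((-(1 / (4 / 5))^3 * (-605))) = -288/75625 = 0.00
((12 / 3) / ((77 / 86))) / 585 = 344/45045 = 0.01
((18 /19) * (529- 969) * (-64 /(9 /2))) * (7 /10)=4149.89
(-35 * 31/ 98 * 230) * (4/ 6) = -35650/21 = -1697.62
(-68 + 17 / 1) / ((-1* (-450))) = -17/150 = -0.11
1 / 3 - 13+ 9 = -11/3 = -3.67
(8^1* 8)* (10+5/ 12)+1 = 2003/3 = 667.67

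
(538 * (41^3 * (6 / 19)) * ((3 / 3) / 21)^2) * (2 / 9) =148317992/25137 = 5900.39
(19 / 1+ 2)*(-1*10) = -210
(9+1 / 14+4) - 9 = 57/14 = 4.07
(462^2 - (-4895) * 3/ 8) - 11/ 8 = 861113/4 = 215278.25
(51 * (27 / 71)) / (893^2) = 1377/56618879 = 0.00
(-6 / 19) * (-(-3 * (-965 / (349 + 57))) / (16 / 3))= 26055/61712 = 0.42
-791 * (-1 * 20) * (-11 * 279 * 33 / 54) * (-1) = 29670410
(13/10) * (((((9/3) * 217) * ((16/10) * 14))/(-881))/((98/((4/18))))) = -3224/66075 = -0.05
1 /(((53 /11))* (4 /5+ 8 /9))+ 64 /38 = 7279/4028 = 1.81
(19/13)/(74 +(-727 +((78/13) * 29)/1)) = -19/6227 = 0.00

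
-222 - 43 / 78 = -17359/78 = -222.55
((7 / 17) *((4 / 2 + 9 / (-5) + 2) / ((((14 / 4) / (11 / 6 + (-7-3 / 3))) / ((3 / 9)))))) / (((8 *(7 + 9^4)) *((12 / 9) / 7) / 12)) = -2849/4466240 = 0.00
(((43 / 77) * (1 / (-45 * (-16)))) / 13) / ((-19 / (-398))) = 8557/6846840 = 0.00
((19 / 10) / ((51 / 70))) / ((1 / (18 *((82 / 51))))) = 21812/289 = 75.47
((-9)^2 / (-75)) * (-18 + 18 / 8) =1701/100 = 17.01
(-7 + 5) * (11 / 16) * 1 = -11/8 = -1.38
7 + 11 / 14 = 109/14 = 7.79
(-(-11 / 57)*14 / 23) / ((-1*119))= -22/22287 = 0.00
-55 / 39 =-1.41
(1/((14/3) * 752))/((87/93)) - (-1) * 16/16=305405/305312 = 1.00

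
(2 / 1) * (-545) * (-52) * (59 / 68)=49178.24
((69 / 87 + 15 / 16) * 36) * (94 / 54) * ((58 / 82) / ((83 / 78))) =490633/6806 = 72.09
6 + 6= 12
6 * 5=30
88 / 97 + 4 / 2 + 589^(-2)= 97831819/33651337 = 2.91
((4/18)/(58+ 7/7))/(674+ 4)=1/180009 = 0.00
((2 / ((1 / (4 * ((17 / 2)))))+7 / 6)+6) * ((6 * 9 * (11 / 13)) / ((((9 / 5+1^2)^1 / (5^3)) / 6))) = 83716875/91 = 919965.66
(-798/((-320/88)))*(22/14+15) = 18183/5 = 3636.60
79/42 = 1.88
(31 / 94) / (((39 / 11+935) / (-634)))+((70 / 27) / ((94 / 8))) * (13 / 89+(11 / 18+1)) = 0.16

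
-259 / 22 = -11.77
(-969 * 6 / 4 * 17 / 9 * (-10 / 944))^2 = 753777025/891136 = 845.86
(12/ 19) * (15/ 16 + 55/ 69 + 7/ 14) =2467/1748 = 1.41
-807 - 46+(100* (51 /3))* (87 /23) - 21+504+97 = 141621/23 = 6157.43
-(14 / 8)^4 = -2401/256 = -9.38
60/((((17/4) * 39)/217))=17360/221 = 78.55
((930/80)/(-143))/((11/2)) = -93/6292 = -0.01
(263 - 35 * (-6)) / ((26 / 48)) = 11352/13 = 873.23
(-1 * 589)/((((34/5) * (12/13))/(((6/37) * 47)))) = -1799395/2516 = -715.18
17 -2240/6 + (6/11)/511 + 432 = 1275985/16863 = 75.67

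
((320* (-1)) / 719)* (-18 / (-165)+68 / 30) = -25088/23727 = -1.06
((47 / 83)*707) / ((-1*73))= -33229/6059 = -5.48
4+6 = 10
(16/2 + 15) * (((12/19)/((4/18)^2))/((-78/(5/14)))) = -1.35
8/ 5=1.60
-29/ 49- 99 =-4880/49 = -99.59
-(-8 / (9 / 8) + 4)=28/9 = 3.11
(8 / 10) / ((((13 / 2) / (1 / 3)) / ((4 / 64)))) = 1/390 = 0.00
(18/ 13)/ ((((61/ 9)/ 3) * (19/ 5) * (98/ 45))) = 54675/738283 = 0.07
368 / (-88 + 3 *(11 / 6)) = -736/165 = -4.46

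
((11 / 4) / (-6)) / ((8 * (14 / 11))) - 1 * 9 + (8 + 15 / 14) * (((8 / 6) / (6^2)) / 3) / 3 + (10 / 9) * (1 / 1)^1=-245615/31104 = -7.90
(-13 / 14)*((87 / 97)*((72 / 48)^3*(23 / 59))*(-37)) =25986987/640976 = 40.54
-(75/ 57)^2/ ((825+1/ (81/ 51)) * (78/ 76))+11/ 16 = 15096841/22024496 = 0.69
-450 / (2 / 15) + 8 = -3367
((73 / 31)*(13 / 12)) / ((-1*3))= -0.85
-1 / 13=-0.08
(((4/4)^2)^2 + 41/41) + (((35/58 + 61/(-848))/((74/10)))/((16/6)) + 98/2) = 51.03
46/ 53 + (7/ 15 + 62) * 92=4569502/795 = 5747.80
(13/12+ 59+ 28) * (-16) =-4228/3 = -1409.33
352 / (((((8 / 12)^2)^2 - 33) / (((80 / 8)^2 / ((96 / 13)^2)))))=-19.68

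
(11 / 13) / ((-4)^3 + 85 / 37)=-407/29679 = -0.01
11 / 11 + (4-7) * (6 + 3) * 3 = -80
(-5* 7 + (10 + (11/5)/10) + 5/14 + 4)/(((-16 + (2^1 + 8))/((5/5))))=1787/525 = 3.40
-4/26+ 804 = 10450/13 = 803.85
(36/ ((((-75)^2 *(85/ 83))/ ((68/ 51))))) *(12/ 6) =2656/159375 = 0.02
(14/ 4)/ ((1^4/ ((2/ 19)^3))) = 28/6859 = 0.00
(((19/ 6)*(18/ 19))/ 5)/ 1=3/5 = 0.60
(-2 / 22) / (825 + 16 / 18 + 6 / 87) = -261/2371325 = 0.00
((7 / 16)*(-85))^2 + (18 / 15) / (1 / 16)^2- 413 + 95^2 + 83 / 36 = 118706869/11520 = 10304.42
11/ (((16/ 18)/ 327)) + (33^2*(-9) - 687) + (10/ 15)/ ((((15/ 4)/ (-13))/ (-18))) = -255991/40 = -6399.78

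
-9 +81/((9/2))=9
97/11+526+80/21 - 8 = 122575/231 = 530.63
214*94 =20116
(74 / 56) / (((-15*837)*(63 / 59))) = -2183/22147020 = 0.00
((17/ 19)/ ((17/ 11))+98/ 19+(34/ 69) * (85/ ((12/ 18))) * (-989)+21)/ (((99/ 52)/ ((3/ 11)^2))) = -61362964/25289 = -2426.47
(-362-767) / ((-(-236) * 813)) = -1129/191868 = -0.01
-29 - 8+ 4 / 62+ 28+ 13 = 126/31 = 4.06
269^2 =72361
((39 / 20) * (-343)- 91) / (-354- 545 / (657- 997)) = 2.16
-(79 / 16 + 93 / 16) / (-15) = 43/60 = 0.72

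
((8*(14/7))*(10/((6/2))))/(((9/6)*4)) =80/9 = 8.89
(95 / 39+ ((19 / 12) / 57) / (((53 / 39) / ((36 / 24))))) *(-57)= -774953/5512 = -140.59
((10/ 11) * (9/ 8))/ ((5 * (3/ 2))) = 3/22 = 0.14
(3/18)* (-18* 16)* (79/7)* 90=-341280/7 = -48754.29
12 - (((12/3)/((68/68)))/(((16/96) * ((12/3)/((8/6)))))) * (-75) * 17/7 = 10284/7 = 1469.14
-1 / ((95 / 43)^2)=-1849/9025 = -0.20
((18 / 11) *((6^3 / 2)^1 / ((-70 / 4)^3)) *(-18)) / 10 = 139968/2358125 = 0.06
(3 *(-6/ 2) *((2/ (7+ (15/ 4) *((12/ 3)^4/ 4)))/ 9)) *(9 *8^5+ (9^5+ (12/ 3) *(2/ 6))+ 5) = -2866.13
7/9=0.78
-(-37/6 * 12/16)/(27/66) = 11.31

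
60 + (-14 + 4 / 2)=48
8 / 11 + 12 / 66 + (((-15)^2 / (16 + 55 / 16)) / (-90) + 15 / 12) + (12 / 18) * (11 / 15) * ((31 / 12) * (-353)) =-819841091/1847340 = -443.80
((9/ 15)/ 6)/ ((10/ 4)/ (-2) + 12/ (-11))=-22/515 = -0.04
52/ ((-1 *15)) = -52/15 = -3.47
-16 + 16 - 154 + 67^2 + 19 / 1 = 4354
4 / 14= 2/7 = 0.29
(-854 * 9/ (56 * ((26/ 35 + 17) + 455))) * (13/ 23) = -249795/1522232 = -0.16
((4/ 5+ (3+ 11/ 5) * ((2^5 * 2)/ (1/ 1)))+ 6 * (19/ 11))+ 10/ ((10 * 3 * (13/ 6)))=246044/715 = 344.12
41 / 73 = 0.56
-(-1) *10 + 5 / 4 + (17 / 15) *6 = 361/20 = 18.05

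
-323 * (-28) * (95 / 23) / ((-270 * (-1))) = 85918/621 = 138.35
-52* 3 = -156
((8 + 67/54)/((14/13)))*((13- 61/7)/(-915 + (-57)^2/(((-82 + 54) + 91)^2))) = -32435/806308 = -0.04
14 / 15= 0.93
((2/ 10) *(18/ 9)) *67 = 134/5 = 26.80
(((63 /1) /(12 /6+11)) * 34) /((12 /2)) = 357/13 = 27.46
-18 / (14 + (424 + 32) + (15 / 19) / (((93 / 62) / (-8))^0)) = -342/8945 = -0.04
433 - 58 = 375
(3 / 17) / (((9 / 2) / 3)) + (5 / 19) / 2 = 161/646 = 0.25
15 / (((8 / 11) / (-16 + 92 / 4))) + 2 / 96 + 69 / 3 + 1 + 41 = 10051/48 = 209.40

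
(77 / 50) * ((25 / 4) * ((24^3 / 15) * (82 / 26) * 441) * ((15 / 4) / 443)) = 104435.91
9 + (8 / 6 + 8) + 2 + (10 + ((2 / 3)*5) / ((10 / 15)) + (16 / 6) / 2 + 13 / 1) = 149/3 = 49.67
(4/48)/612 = 1/7344 = 0.00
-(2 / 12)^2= -1/36 = -0.03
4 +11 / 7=39/7 = 5.57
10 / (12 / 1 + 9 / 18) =4/5 = 0.80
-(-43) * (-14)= -602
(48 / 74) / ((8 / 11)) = 33/37 = 0.89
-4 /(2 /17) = -34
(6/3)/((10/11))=11/5 = 2.20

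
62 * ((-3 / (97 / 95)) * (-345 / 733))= 6096150/71101 = 85.74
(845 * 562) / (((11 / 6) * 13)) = 19925.45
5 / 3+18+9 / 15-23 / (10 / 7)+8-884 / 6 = -811/6 = -135.17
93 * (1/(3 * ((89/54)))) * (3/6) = 837/89 = 9.40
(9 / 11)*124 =1116/11 = 101.45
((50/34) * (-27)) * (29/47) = -19575/799 = -24.50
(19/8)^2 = 361/64 = 5.64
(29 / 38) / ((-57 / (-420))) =2030/361 = 5.62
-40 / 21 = -1.90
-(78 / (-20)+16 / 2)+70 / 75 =-19/6 = -3.17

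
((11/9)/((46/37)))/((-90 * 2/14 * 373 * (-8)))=2849/111183840 = 0.00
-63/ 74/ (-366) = 21/9028 = 0.00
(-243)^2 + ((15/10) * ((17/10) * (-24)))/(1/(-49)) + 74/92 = 14271179/230 = 62048.60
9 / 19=0.47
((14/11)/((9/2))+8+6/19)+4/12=16801/1881 = 8.93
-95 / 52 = -1.83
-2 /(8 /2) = -1/2 = -0.50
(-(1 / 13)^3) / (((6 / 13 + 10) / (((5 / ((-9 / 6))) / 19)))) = 5/655044 = 0.00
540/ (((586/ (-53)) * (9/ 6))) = -9540/293 = -32.56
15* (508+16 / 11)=84060/11 = 7641.82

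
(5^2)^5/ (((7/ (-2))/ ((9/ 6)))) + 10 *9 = -29296245/7 = -4185177.86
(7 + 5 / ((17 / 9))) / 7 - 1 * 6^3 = -25540/119 = -214.62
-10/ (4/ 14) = -35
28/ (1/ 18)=504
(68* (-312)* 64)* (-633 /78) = 11019264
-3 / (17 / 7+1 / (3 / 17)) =-0.37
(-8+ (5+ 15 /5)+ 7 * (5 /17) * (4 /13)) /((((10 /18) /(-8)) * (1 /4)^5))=-2064384/221 = -9341.10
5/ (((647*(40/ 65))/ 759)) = 49335/5176 = 9.53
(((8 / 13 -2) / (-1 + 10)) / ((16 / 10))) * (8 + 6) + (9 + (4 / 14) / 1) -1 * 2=1081/182 = 5.94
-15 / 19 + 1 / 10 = -131/190 = -0.69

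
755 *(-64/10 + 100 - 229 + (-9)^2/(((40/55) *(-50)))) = -8312701/80 = -103908.76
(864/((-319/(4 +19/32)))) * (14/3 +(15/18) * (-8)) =7938/319 = 24.88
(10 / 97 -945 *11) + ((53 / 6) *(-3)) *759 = -5918629/194 = -30508.40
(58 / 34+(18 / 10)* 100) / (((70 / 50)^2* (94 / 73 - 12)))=-5637425/651406 = -8.65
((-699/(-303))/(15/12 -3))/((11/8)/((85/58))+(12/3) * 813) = -316880/781941293 = 0.00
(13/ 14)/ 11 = 13/154 = 0.08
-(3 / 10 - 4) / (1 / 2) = 7.40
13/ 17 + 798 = 13579/17 = 798.76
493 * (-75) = -36975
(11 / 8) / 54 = 11/432 = 0.03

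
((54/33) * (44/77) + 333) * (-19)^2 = 120550.56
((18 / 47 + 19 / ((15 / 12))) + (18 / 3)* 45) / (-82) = -33556/9635 = -3.48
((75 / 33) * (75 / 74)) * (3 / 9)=625/814 = 0.77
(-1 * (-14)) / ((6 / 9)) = 21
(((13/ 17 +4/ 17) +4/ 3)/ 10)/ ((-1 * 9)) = -7/270 = -0.03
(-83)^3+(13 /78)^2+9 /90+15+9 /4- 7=-25729948/45 = -571776.62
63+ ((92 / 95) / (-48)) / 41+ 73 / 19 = 3124177/46740 = 66.84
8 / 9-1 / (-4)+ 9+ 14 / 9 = 421/36 = 11.69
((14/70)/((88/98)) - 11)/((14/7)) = -2371/440 = -5.39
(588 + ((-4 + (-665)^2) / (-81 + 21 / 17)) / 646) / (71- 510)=-9952081/7540264 = -1.32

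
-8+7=-1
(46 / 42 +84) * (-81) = -48249/7 = -6892.71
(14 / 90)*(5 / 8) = 7/72 = 0.10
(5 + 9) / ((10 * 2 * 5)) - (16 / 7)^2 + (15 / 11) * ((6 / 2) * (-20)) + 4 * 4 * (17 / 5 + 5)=1280053/26950 = 47.50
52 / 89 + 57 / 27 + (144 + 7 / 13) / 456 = 4767877/1582776 = 3.01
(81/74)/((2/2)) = 81/74 = 1.09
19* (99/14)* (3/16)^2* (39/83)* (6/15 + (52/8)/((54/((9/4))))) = 5061771/3399680 = 1.49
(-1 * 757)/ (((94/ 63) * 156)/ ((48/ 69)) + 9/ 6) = -15897/7058 = -2.25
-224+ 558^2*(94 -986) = -277736912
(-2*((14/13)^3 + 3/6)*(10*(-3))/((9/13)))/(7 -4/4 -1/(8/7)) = 614800/20787 = 29.58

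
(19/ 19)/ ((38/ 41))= 1.08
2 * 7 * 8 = 112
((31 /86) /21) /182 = 31/328692 = 0.00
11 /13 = 0.85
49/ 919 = 0.05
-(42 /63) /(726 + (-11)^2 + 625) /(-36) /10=1/794880 = 0.00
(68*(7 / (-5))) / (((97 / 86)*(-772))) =10234/93605 = 0.11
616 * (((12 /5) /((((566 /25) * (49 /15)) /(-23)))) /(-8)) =113850/1981 = 57.47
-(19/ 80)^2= -361/6400 = -0.06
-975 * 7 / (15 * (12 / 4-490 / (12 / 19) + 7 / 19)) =51870/88061 = 0.59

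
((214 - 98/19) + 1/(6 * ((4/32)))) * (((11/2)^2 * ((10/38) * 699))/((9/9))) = 422190175/361 = 1169501.87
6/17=0.35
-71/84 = -0.85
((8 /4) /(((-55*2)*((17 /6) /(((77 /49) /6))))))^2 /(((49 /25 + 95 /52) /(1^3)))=52/69714603 = 0.00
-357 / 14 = -51/2 = -25.50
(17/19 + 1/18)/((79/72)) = 1300/1501 = 0.87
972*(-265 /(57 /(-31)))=2661660/19 = 140087.37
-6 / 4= -3/2 = -1.50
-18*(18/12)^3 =-243/4 = -60.75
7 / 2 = 3.50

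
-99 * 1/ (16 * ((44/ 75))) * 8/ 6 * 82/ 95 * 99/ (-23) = 182655/3496 = 52.25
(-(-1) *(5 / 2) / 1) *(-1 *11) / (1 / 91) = -5005/2 = -2502.50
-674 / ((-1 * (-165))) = -674/165 = -4.08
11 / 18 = 0.61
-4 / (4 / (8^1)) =-8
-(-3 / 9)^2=-1/9 = -0.11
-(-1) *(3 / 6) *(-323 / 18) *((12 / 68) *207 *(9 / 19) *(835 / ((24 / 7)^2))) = -2823135/256 = -11027.87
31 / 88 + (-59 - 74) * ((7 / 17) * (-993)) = 81355031/1496 = 54381.71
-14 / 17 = -0.82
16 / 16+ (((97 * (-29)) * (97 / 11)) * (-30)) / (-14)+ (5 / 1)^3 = -4083213/77 = -53028.74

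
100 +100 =200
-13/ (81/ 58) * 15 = -3770/27 = -139.63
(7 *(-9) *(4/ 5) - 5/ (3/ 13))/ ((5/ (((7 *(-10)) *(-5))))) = -15134/3 = -5044.67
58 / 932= 29/466 = 0.06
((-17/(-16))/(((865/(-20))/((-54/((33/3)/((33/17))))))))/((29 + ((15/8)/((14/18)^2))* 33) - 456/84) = 5292/2844985 = 0.00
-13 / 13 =-1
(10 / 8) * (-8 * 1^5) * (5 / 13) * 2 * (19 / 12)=-475/39 = -12.18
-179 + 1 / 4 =-178.75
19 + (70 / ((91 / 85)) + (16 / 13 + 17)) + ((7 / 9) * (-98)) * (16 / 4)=-23666/117 = -202.27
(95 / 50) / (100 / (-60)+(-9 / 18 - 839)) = -57/25235 = 0.00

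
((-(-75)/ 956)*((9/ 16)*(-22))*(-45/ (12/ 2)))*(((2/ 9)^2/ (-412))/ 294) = -1375/463193472 = 0.00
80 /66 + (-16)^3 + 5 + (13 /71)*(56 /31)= -297029539/72633 = -4089.46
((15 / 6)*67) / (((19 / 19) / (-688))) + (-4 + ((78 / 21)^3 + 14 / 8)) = -158042063/1372 = -115191.01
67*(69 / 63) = 1541/21 = 73.38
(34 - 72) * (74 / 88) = -703/22 = -31.95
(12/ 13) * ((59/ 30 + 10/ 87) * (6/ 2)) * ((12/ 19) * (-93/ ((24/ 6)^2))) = -1515807/71630 = -21.16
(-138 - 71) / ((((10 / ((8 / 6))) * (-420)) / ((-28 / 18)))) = -209/2025 = -0.10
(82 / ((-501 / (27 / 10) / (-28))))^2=106750224/697225 = 153.11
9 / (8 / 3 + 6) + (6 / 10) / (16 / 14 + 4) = 901/780 = 1.16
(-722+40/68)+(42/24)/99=-721.39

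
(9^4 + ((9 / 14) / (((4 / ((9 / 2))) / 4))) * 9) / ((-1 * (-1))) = 184437/28 = 6587.04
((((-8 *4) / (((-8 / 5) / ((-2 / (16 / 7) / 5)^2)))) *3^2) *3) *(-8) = -1323/10 = -132.30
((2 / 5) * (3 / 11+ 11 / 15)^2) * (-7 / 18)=-192892/1225125 = -0.16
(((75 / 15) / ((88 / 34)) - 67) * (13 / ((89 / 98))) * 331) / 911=-338.42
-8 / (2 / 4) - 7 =-23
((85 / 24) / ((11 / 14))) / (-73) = -595/9636 = -0.06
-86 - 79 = -165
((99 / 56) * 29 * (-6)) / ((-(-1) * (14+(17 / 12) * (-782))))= 0.28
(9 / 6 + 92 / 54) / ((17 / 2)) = 173/459 = 0.38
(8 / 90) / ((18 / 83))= 166/405 = 0.41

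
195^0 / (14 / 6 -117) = -3/344 = -0.01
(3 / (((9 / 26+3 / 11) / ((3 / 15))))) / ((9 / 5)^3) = 7150/43011 = 0.17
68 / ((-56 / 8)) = -68/7 = -9.71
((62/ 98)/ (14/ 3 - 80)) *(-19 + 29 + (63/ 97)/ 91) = -1173567/13964314 = -0.08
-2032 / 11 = -184.73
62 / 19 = 3.26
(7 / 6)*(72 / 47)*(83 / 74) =3486/1739 = 2.00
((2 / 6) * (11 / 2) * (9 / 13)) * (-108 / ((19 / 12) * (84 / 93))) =-165726/1729 = -95.85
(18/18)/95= 1/95 = 0.01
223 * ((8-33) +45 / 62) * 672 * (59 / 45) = -443548784/93 = -4769341.76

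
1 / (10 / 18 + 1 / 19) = 171/104 = 1.64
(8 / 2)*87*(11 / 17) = 3828/17 = 225.18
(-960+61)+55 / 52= -46693/52 = -897.94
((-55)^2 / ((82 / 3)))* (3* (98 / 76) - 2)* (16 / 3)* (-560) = -481096000/779 = -617581.51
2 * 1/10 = 1/5 = 0.20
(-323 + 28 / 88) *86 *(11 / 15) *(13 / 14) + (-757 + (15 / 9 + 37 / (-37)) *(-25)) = -19670.53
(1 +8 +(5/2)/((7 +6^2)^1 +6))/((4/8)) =887/49 = 18.10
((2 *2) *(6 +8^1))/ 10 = 28/5 = 5.60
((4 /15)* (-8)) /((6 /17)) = -272/45 = -6.04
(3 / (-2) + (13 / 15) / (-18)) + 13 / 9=-14/135 = -0.10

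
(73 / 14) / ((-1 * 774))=-73/10836 = -0.01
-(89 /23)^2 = -7921/529 = -14.97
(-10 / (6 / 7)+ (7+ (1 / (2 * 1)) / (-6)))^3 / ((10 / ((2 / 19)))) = -361/320 = -1.13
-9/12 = -0.75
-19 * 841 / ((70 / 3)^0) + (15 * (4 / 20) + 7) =-15969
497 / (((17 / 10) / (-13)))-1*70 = -65800/17 = -3870.59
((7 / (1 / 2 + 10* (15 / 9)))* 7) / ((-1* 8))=-147/412 = -0.36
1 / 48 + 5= 241/48 = 5.02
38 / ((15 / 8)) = 304/15 = 20.27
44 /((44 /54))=54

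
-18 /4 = -9/2 = -4.50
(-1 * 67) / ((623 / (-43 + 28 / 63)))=25661/5607 = 4.58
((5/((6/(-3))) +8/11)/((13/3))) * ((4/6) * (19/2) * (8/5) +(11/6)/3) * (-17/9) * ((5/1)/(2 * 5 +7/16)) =65756/16533 = 3.98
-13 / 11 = -1.18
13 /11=1.18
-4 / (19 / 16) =-3.37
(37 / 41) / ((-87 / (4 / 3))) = -148/10701 = -0.01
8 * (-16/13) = -128/13 = -9.85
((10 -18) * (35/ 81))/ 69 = -280/5589 = -0.05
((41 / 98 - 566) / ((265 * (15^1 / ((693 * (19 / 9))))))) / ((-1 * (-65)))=-3.20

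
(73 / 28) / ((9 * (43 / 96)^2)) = 18688/12943 = 1.44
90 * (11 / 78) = 165/13 = 12.69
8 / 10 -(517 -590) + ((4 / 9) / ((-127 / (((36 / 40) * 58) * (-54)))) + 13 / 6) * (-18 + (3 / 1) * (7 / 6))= -153395/1524 = -100.65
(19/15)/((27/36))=1.69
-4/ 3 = -1.33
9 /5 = 1.80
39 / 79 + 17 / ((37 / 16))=22931/2923 = 7.85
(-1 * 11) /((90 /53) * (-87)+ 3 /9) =1749/23437 = 0.07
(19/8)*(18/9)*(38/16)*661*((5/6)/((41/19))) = 22668995/7872 = 2879.70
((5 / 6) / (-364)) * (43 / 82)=-215/179088 = 0.00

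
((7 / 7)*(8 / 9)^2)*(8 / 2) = 256/81 = 3.16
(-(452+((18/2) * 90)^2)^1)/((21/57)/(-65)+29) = -101355215/4476 = -22644.15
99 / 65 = 1.52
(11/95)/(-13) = -11/1235 = -0.01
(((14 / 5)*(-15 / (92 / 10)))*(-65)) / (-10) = -1365/46 = -29.67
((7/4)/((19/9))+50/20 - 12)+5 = -279/76 = -3.67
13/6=2.17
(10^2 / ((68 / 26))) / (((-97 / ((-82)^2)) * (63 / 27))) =-13111800/11543 = -1135.91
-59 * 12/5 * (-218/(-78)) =-25724/65 = -395.75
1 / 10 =0.10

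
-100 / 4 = -25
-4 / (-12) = 1/3 = 0.33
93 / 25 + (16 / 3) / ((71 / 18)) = 9003/1775 = 5.07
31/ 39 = 0.79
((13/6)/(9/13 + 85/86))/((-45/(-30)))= 14534/16911 = 0.86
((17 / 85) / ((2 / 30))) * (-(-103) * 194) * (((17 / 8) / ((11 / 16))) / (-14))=-1019082/77 = -13234.83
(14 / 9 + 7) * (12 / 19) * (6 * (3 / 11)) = 168/19 = 8.84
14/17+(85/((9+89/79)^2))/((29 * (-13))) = 673780351/820352000 = 0.82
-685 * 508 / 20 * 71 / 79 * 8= -9882632/79 = -125096.61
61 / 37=1.65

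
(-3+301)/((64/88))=1639/4 = 409.75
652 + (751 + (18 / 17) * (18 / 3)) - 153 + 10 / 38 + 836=675915/323 = 2092.62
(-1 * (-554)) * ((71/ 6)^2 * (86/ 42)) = 60043351/378 = 158844.84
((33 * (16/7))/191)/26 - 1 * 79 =-1372835/17381 = -78.98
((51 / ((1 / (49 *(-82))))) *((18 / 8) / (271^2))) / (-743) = 922131/109133326 = 0.01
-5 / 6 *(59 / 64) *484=-35695/96 = -371.82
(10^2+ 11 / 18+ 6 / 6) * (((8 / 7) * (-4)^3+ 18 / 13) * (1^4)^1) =-5971685/819 = -7291.43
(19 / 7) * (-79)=-214.43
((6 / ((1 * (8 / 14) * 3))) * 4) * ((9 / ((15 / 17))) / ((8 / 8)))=714/5 = 142.80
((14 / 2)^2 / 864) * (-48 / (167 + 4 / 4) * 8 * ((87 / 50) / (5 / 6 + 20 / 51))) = -3451/18750 = -0.18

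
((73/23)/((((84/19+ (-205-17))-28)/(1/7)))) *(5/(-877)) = 6935/658825202 = 0.00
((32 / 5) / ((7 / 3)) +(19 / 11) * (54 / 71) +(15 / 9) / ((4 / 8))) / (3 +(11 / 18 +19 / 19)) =1.60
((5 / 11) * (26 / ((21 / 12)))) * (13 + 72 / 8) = 1040/7 = 148.57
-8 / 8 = -1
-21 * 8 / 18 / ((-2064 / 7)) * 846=2303/86 = 26.78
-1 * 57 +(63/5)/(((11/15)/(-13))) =-3084/11 = -280.36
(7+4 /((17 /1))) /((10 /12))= 8.68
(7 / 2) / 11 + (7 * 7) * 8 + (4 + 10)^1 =406.32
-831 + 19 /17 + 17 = -13819/17 = -812.88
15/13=1.15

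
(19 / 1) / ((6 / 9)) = 57/2 = 28.50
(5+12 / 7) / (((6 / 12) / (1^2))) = 94/7 = 13.43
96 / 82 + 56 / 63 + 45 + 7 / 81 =156572/3321 = 47.15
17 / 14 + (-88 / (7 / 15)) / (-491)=10987/6874 = 1.60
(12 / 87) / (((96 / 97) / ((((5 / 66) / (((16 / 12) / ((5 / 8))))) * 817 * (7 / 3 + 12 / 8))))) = 45568175/2939904 = 15.50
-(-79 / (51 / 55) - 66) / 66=2.29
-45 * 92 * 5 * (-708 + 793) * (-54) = 95013000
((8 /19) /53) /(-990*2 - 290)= -4/1142945 = 0.00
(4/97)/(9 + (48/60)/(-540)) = 1350/294589 = 0.00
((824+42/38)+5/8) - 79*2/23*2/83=239552467/290168 = 825.56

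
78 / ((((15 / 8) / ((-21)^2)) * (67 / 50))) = 917280/67 = 13690.75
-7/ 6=-1.17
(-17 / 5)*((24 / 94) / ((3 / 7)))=-476/235 = -2.03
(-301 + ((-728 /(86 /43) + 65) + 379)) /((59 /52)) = -11492/59 = -194.78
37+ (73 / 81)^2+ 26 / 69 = 5762840/150903 = 38.19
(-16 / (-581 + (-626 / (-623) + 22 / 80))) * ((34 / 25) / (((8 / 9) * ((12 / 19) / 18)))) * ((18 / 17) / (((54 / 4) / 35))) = 47726784/14446627 = 3.30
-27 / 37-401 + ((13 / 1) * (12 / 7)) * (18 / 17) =-1664920/4403 = -378.13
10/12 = 5/6 = 0.83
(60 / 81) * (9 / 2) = 10/3 = 3.33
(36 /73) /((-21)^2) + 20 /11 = 71584/39347 = 1.82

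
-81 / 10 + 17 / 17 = -71/10 = -7.10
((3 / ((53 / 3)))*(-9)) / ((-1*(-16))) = -81/848 = -0.10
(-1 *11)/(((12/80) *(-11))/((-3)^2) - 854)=660/51251 = 0.01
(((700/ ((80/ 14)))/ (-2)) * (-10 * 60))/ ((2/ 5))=91875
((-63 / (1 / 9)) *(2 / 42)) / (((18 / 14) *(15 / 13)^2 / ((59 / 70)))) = -9971/750 = -13.29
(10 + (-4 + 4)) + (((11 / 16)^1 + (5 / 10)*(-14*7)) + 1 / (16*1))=-153/4 = -38.25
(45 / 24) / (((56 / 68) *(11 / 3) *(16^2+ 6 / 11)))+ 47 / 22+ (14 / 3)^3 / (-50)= 14659261/138045600 = 0.11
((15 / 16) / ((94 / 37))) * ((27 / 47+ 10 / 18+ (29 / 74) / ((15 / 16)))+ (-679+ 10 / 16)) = -423720749/1696512 = -249.76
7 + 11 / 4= 39/4 = 9.75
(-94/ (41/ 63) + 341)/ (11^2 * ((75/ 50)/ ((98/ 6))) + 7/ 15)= 11846730/697861 = 16.98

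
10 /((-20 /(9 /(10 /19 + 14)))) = -57/184 = -0.31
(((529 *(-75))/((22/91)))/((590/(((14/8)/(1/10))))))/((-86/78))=985646025/223256 = 4414.87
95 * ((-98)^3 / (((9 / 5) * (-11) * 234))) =223533100/11583 = 19298.38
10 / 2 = 5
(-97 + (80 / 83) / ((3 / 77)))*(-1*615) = 3688565/83 = 44440.54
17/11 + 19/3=260/33 = 7.88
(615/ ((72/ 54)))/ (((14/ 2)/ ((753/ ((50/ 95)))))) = 94272.91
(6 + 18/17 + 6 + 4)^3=24389000/4913 = 4964.18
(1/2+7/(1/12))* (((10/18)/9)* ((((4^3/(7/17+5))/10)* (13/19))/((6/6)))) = 4.22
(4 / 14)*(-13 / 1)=-26/7 = -3.71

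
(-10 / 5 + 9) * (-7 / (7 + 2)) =-49/9 = -5.44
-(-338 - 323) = 661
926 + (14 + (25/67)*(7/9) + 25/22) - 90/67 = 940.08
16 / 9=1.78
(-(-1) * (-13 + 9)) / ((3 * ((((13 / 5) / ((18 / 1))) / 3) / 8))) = -2880/13 = -221.54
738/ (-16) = -369/8 = -46.12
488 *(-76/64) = -579.50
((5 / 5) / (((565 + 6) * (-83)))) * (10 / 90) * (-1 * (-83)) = -1/5139 = 0.00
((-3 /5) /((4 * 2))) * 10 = -3/4 = -0.75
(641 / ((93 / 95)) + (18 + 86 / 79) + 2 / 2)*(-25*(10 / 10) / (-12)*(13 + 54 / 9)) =588797650/22041 = 26713.74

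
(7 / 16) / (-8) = -7/128 = -0.05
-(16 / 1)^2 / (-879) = 256/879 = 0.29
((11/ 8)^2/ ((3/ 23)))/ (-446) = -0.03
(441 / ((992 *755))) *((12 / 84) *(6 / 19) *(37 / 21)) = 333/7115120 = 0.00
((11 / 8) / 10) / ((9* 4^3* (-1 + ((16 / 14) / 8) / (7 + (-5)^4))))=-6083/25476480 = 0.00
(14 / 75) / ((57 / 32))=448/4275 = 0.10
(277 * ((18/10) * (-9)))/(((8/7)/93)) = -14606487/40 = -365162.18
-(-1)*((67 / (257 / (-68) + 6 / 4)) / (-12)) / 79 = 1139/36735 = 0.03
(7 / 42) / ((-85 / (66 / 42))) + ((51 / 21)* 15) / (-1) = -130061/3570 = -36.43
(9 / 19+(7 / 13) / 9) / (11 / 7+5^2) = 4151/206739 = 0.02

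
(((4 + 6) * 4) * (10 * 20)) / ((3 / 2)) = 16000/3 = 5333.33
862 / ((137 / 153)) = 131886/137 = 962.67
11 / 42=0.26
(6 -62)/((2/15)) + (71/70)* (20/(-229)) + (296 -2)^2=86015.91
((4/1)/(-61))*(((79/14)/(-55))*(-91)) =-2054/3355 = -0.61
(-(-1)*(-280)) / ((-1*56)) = 5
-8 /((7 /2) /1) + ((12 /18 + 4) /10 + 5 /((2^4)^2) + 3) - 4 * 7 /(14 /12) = -612851/26880 = -22.80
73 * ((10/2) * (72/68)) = 6570/17 = 386.47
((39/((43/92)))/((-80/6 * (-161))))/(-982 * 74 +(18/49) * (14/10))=-117/218729132 = 0.00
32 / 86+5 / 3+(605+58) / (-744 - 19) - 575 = -56480383/98427 = -573.83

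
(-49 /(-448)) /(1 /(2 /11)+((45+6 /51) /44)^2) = 244783/14662244 = 0.02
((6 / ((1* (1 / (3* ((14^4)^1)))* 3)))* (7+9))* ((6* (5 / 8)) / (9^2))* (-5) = -7683200/9 = -853688.89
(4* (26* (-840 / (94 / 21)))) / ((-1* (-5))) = -183456/47 = -3903.32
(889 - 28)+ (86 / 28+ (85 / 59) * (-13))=698253/826 = 845.34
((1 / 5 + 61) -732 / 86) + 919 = 208913/215 = 971.69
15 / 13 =1.15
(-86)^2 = 7396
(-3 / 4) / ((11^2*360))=-1/58080 = 0.00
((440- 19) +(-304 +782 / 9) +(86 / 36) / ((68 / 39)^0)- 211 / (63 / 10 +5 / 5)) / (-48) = -233069/63072 = -3.70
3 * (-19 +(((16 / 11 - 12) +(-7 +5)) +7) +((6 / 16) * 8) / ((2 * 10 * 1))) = -16101/220 = -73.19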